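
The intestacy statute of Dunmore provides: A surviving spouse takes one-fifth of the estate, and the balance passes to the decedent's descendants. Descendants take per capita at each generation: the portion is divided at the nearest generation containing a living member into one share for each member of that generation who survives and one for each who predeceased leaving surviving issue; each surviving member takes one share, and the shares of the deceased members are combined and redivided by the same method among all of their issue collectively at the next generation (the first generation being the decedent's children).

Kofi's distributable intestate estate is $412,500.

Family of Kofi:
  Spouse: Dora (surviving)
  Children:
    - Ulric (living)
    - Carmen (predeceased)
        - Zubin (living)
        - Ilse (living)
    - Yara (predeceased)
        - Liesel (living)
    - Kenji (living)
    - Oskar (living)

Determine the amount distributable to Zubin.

Dora takes one-fifth of $412,500 = $82,500. The remaining $330,000 passes to the descendants.
The descendants' portion ($330,000) is divided at the children's generation into 5 shares of $66,000. Ulric, Kenji, and Oskar each take $66,000. The 2 shares of the deceased (Carmen and Yara) are combined into a pool of $132,000.
That pool ($132,000) is divided at the grandchildren's generation equally among Zubin, Ilse, and Liesel: $44,000 each.

Zubin receives $44,000.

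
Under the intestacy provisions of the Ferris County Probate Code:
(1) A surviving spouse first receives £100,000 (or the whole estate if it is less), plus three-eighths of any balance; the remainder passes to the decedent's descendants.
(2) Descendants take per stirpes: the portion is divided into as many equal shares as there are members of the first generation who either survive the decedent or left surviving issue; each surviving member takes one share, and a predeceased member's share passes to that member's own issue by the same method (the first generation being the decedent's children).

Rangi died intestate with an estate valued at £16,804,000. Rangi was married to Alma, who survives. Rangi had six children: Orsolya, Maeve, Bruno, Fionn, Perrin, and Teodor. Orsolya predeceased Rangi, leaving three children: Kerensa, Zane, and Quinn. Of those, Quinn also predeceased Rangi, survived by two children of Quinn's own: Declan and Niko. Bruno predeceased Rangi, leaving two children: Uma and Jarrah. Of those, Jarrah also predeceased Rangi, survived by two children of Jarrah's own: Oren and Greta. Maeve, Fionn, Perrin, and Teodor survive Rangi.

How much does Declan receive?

Alma first takes £100,000, leaving a balance of £16,704,000. Alma then takes three-eighths of the balance (£6,264,000), for a total of £6,364,000. The remaining £10,440,000 passes to the descendants.
The descendants' portion (£10,440,000) is divided into 6 shares of £1,740,000: Maeve, Fionn, Perrin, and Teodor each take £1,740,000; Orsolya's £1,740,000 share passes to Orsolya's issue; Bruno's £1,740,000 share passes to Bruno's issue.
Orsolya's share (£1,740,000) is divided into 3 shares of £580,000: Kerensa and Zane each take £580,000; Quinn's £580,000 share passes to Quinn's issue.
Quinn's share (£580,000) is divided into 2 shares of £290,000: Declan and Niko each take £290,000.
Bruno's share (£1,740,000) is divided into 2 shares of £870,000: Uma takes £870,000; Jarrah's £870,000 share passes to Jarrah's issue.
Jarrah's share (£870,000) is divided into 2 shares of £435,000: Oren and Greta each take £435,000.

Declan receives £290,000.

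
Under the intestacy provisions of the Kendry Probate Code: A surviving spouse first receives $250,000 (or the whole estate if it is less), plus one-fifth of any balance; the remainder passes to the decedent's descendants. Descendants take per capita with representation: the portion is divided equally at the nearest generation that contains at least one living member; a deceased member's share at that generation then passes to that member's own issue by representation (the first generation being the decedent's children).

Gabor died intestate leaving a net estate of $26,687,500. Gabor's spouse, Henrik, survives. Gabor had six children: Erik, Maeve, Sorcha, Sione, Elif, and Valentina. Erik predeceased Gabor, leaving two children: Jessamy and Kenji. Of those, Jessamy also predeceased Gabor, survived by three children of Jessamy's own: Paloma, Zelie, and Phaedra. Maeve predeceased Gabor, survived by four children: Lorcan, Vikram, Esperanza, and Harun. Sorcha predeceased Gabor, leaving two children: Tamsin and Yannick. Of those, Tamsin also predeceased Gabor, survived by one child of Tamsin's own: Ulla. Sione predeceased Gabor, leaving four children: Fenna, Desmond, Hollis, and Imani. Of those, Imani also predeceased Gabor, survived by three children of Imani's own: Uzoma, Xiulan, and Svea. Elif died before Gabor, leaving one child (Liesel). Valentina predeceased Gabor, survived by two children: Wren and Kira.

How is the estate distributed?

Henrik first takes $250,000, leaving a balance of $26,437,500. Henrik then takes one-fifth of the balance ($5,287,500), for a total of $5,537,500. The remaining $21,150,000 passes to the descendants.
No child survives, so the initial division is made at the grandchildren's generation.
The descendants' portion ($21,150,000) is divided into 15 shares of $1,410,000: Kenji, Lorcan, Vikram, Esperanza, Harun, Yannick, Fenna, Desmond, Hollis, Liesel, Wren, and Kira each take $1,410,000; Jessamy's $1,410,000 share passes to Jessamy's issue; Tamsin's $1,410,000 share passes to Tamsin's issue; Imani's $1,410,000 share passes to Imani's issue.
Jessamy's share ($1,410,000) is divided into 3 shares of $470,000: Paloma, Zelie, and Phaedra each take $470,000.
Tamsin's share ($1,410,000) passes entirely to Ulla.
Imani's share ($1,410,000) is divided into 3 shares of $470,000: Uzoma, Xiulan, and Svea each take $470,000.

Henrik: $5,537,500; Paloma: $470,000; Zelie: $470,000; Phaedra: $470,000; Kenji: $1,410,000; Lorcan: $1,410,000; Vikram: $1,410,000; Esperanza: $1,410,000; Harun: $1,410,000; Ulla: $1,410,000; Yannick: $1,410,000; Fenna: $1,410,000; Desmond: $1,410,000; Hollis: $1,410,000; Uzoma: $470,000; Xiulan: $470,000; Svea: $470,000; Liesel: $1,410,000; Wren: $1,410,000; Kira: $1,410,000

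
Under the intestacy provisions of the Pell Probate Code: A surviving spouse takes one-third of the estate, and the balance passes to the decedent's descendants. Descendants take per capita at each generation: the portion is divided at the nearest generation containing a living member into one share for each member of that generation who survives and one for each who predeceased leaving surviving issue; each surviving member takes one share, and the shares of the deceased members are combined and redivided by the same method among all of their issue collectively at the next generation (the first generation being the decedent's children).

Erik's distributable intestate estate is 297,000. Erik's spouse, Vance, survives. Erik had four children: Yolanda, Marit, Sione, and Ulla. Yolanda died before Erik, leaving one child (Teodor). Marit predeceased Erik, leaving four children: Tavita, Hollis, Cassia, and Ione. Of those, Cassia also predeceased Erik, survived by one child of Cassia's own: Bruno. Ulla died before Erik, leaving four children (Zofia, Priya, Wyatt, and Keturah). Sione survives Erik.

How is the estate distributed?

Vance: 99,000; Teodor: 16,500; Tavita: 16,500; Hollis: 16,500; Bruno: 16,500; Ione: 16,500; Sione: 49,500; Zofia: 16,500; Priya: 16,500; Wyatt: 16,500; Keturah: 16,500

Vance takes one-third of 297,000 = 99,000. The remaining 198,000 passes to the descendants.
The descendants' portion (198,000) is divided at the children's generation into 4 shares of 49,500. Sione takes 49,500. The 3 shares of the deceased (Yolanda, Marit, and Ulla) are combined into a pool of 148,500.
That pool (148,500) is divided at the grandchildren's generation into 9 shares of 16,500. Teodor, Tavita, Hollis, Ione, Zofia, Priya, Wyatt, and Keturah each take 16,500. The remaining share for the deceased Cassia (16,500) is carried to the next generation.
That pool (16,500) passes entirely to Bruno, the sole taker at the great-grandchildren's generation.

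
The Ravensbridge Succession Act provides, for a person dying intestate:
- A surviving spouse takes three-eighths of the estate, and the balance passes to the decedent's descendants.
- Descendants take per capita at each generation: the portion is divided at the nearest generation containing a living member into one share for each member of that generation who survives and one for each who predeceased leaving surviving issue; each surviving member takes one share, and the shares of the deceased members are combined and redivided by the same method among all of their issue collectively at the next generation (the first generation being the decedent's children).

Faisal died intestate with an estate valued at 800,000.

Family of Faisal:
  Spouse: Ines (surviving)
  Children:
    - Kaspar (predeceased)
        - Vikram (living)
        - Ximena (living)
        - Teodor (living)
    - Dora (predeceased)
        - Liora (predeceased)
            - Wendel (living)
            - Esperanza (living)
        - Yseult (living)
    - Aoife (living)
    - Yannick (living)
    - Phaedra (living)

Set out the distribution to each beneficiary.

Ines takes three-eighths of 800,000 = 300,000. The remaining 500,000 passes to the descendants.
The descendants' portion (500,000) is divided at the children's generation into 5 shares of 100,000. Aoife, Yannick, and Phaedra each take 100,000. The 2 shares of the deceased (Kaspar and Dora) are combined into a pool of 200,000.
That pool (200,000) is divided at the grandchildren's generation into 5 shares of 40,000. Vikram, Ximena, Teodor, and Yseult each take 40,000. The remaining share for the deceased Liora (40,000) is carried to the next generation.
That pool (40,000) is divided at the great-grandchildren's generation equally among Wendel and Esperanza: 20,000 each.

Ines: 300,000; Vikram: 40,000; Ximena: 40,000; Teodor: 40,000; Wendel: 20,000; Esperanza: 20,000; Yseult: 40,000; Aoife: 100,000; Yannick: 100,000; Phaedra: 100,000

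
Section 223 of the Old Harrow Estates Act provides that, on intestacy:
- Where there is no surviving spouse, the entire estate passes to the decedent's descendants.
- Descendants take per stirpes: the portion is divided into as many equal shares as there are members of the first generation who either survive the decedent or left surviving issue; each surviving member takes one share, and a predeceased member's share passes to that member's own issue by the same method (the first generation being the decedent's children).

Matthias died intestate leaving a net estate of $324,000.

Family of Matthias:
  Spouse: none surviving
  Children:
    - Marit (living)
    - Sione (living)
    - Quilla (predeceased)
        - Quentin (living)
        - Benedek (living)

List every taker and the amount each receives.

Marit: $108,000; Sione: $108,000; Quentin: $54,000; Benedek: $54,000

The entire $324,000 passes to the descendants.
That amount ($324,000) is divided into 3 shares of $108,000: Marit and Sione each take $108,000; Quilla's $108,000 share passes to Quilla's issue.
Quilla's share ($108,000) is divided into 2 shares of $54,000: Quentin and Benedek each take $54,000.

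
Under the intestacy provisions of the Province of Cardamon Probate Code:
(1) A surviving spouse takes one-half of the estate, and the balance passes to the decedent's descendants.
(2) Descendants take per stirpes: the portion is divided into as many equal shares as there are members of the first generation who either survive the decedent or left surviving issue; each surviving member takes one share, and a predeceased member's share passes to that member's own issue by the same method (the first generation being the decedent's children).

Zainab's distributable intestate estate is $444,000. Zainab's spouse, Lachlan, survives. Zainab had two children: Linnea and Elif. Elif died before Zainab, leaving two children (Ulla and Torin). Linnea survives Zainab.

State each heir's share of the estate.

Lachlan takes one-half of $444,000 = $222,000. The remaining $222,000 passes to the descendants.
The descendants' portion ($222,000) is divided into 2 shares of $111,000: Linnea takes $111,000; Elif's $111,000 share passes to Elif's issue.
Elif's share ($111,000) is divided into 2 shares of $55,500: Ulla and Torin each take $55,500.

Lachlan: $222,000; Linnea: $111,000; Ulla: $55,500; Torin: $55,500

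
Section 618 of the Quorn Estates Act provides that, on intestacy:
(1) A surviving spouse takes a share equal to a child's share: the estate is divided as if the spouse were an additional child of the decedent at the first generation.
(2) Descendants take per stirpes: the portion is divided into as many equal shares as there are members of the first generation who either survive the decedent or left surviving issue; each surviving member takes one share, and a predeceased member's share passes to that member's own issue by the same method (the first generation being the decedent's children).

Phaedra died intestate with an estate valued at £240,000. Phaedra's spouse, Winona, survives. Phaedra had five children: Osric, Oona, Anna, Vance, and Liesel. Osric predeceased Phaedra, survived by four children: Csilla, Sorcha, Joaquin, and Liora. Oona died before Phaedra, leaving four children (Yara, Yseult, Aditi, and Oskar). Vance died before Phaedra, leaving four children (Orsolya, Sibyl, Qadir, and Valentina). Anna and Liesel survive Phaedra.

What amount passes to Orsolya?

The spouse counts as an additional share at the children's level, so there are 6 primary shares of £40,000. Winona takes one such share (£40,000).
The children's combined portion (£200,000) is divided into 5 shares of £40,000: Anna and Liesel each take £40,000; Osric's £40,000 share passes to Osric's issue; Oona's £40,000 share passes to Oona's issue; Vance's £40,000 share passes to Vance's issue.
Osric's share (£40,000) is divided into 4 shares of £10,000: Csilla, Sorcha, Joaquin, and Liora each take £10,000.
Oona's share (£40,000) is divided into 4 shares of £10,000: Yara, Yseult, Aditi, and Oskar each take £10,000.
Vance's share (£40,000) is divided into 4 shares of £10,000: Orsolya, Sibyl, Qadir, and Valentina each take £10,000.

Orsolya receives £10,000.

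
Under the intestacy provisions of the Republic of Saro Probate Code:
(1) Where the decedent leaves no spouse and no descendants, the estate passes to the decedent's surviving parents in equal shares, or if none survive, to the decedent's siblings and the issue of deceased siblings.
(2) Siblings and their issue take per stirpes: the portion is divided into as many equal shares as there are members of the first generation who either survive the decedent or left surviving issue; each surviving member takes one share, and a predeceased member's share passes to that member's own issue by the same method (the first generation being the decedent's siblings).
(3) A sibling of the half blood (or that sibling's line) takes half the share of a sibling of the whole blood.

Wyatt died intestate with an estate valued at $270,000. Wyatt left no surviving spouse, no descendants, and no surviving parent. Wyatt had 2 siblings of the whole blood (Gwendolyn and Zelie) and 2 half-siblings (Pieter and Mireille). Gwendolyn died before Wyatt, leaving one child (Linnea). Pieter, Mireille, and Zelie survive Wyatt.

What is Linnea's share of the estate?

Linnea receives $90,000.

The entire $270,000 passes to the siblings and their issue.
Counting each half-blood sibling's line as half a unit, there are 3 units in $270,000, so one unit is $90,000. Whole-blood lines (Gwendolyn and Zelie) take $90,000 each; half-blood lines (Pieter and Mireille) take $45,000 each.
Gwendolyn's share ($90,000) passes entirely to Linnea.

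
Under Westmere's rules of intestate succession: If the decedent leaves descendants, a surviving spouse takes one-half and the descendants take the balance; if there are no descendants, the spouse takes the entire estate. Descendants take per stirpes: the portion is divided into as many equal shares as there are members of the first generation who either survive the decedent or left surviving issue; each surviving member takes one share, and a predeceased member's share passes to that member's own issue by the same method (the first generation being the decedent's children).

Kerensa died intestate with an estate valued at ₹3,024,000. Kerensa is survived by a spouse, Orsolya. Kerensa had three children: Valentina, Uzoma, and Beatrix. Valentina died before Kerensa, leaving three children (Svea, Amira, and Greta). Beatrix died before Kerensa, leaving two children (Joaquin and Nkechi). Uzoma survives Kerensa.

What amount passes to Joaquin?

Joaquin receives ₹252,000.

Orsolya takes one-half of ₹3,024,000 = ₹1,512,000. The remaining ₹1,512,000 passes to the descendants.
The descendants' portion (₹1,512,000) is divided into 3 shares of ₹504,000: Uzoma takes ₹504,000; Valentina's ₹504,000 share passes to Valentina's issue; Beatrix's ₹504,000 share passes to Beatrix's issue.
Valentina's share (₹504,000) is divided into 3 shares of ₹168,000: Svea, Amira, and Greta each take ₹168,000.
Beatrix's share (₹504,000) is divided into 2 shares of ₹252,000: Joaquin and Nkechi each take ₹252,000.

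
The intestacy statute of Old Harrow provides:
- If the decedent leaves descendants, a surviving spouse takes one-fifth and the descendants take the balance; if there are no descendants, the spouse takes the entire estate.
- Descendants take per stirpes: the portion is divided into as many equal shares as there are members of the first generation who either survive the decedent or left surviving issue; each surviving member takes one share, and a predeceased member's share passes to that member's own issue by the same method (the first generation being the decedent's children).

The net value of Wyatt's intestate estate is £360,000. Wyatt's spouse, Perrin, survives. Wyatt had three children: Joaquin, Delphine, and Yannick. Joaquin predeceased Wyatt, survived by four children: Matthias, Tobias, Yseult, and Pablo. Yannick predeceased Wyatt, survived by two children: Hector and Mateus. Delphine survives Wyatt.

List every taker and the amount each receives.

Perrin: £72,000; Matthias: £24,000; Tobias: £24,000; Yseult: £24,000; Pablo: £24,000; Delphine: £96,000; Hector: £48,000; Mateus: £48,000

Perrin takes one-fifth of £360,000 = £72,000. The remaining £288,000 passes to the descendants.
The descendants' portion (£288,000) is divided into 3 shares of £96,000: Delphine takes £96,000; Joaquin's £96,000 share passes to Joaquin's issue; Yannick's £96,000 share passes to Yannick's issue.
Joaquin's share (£96,000) is divided into 4 shares of £24,000: Matthias, Tobias, Yseult, and Pablo each take £24,000.
Yannick's share (£96,000) is divided into 2 shares of £48,000: Hector and Mateus each take £48,000.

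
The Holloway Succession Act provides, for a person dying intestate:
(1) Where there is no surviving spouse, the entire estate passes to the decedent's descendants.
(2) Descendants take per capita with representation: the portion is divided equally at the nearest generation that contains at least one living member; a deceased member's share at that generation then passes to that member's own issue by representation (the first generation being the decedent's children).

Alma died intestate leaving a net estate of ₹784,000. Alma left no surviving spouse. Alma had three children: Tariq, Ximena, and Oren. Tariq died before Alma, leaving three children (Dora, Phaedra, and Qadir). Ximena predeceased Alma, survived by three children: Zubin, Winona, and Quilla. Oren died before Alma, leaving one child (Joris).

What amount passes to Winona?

Winona receives ₹112,000.

The entire ₹784,000 passes to the descendants.
No child survives, so the initial division is made at the grandchildren's generation.
That amount (₹784,000) is divided into 7 shares of ₹112,000: Dora, Phaedra, Qadir, Zubin, Winona, Quilla, and Joris each take ₹112,000.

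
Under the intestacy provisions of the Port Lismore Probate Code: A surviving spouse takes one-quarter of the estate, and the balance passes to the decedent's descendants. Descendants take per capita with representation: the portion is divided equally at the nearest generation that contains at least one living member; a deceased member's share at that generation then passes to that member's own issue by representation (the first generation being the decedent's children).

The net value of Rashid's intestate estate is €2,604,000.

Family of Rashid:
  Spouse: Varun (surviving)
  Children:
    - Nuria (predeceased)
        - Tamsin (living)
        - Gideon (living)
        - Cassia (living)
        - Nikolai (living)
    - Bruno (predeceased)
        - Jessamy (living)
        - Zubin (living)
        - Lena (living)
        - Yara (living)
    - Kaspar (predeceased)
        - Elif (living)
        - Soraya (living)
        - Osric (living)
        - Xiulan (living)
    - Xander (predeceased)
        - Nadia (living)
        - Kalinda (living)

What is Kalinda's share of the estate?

Varun takes one-quarter of €2,604,000 = €651,000. The remaining €1,953,000 passes to the descendants.
No child survives, so the initial division is made at the grandchildren's generation.
The descendants' portion (€1,953,000) is divided into 14 shares of €139,500: Tamsin, Gideon, Cassia, Nikolai, Jessamy, Zubin, Lena, Yara, Elif, Soraya, Osric, Xiulan, Nadia, and Kalinda each take €139,500.

Kalinda receives €139,500.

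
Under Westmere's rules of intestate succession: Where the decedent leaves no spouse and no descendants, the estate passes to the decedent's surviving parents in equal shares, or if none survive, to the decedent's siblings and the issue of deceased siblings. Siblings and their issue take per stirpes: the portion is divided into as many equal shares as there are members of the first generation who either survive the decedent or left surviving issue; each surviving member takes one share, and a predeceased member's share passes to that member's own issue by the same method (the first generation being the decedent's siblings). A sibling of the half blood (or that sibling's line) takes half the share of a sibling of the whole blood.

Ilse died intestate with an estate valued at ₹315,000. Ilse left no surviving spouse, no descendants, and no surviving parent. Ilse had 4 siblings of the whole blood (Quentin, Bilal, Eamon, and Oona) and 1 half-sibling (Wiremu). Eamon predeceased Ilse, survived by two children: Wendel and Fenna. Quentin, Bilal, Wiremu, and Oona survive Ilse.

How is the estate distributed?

The entire ₹315,000 passes to the siblings and their issue.
Counting each half-blood sibling's line as half a unit, there are 9/2 units in ₹315,000, so one unit is ₹70,000. Whole-blood lines (Quentin, Bilal, Eamon, and Oona) take ₹70,000 each; half-blood lines (Wiremu) take ₹35,000 each.
Eamon's share (₹70,000) is divided into 2 shares of ₹35,000: Wendel and Fenna each take ₹35,000.

Quentin: ₹70,000; Bilal: ₹70,000; Wiremu: ₹35,000; Wendel: ₹35,000; Fenna: ₹35,000; Oona: ₹70,000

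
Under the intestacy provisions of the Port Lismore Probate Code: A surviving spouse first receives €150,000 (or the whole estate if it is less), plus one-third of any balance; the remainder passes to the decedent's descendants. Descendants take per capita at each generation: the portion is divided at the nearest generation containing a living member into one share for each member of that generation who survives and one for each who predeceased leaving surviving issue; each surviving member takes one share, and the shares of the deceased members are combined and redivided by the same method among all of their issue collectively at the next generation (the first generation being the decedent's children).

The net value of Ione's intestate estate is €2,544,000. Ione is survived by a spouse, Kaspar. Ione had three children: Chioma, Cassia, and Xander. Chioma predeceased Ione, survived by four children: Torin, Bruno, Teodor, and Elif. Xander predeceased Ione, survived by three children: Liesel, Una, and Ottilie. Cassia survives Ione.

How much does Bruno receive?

Kaspar first takes €150,000, leaving a balance of €2,394,000. Kaspar then takes one-third of the balance (€798,000), for a total of €948,000. The remaining €1,596,000 passes to the descendants.
The descendants' portion (€1,596,000) is divided at the children's generation into 3 shares of €532,000. Cassia takes €532,000. The 2 shares of the deceased (Chioma and Xander) are combined into a pool of €1,064,000.
That pool (€1,064,000) is divided at the grandchildren's generation equally among Torin, Bruno, Teodor, Elif, Liesel, Una, and Ottilie: €152,000 each.

Bruno receives €152,000.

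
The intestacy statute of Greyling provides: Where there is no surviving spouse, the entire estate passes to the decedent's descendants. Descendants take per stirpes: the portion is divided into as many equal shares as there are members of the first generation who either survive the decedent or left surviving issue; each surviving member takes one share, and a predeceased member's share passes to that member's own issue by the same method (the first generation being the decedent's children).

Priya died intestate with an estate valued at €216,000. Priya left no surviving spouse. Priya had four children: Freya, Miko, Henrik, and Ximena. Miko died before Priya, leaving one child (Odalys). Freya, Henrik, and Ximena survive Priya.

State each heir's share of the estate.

The entire €216,000 passes to the descendants.
That amount (€216,000) is divided into 4 shares of €54,000: Freya, Henrik, and Ximena each take €54,000; Miko's €54,000 share passes to Miko's issue.
Miko's share (€54,000) passes entirely to Odalys.

Freya: €54,000; Odalys: €54,000; Henrik: €54,000; Ximena: €54,000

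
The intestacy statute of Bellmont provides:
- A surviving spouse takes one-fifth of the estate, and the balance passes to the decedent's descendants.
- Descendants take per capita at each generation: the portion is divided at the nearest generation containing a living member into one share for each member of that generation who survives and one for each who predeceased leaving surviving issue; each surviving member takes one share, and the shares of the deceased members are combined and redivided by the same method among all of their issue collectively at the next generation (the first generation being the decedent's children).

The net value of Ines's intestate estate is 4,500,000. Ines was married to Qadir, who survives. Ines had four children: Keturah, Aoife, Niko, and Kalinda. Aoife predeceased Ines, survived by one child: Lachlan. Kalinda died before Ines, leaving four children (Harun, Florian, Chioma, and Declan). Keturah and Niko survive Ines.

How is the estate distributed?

Qadir takes one-fifth of 4,500,000 = 900,000. The remaining 3,600,000 passes to the descendants.
The descendants' portion (3,600,000) is divided at the children's generation into 4 shares of 900,000. Keturah and Niko each take 900,000. The 2 shares of the deceased (Aoife and Kalinda) are combined into a pool of 1,800,000.
That pool (1,800,000) is divided at the grandchildren's generation equally among Lachlan, Harun, Florian, Chioma, and Declan: 360,000 each.

Qadir: 900,000; Keturah: 900,000; Lachlan: 360,000; Niko: 900,000; Harun: 360,000; Florian: 360,000; Chioma: 360,000; Declan: 360,000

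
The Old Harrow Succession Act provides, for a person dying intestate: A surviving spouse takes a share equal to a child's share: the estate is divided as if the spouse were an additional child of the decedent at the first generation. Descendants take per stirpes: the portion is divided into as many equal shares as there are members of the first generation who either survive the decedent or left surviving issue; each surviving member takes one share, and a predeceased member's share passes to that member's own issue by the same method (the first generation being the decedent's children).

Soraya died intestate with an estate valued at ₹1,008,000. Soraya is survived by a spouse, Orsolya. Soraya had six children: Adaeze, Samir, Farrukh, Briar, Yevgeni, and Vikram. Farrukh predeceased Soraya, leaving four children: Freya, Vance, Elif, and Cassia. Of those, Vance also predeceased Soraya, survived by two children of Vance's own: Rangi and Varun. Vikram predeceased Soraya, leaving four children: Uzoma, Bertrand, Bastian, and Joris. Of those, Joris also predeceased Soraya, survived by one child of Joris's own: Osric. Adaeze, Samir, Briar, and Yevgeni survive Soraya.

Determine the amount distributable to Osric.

The spouse counts as an additional share at the children's level, so there are 7 primary shares of ₹144,000. Orsolya takes one such share (₹144,000).
The children's combined portion (₹864,000) is divided into 6 shares of ₹144,000: Adaeze, Samir, Briar, and Yevgeni each take ₹144,000; Farrukh's ₹144,000 share passes to Farrukh's issue; Vikram's ₹144,000 share passes to Vikram's issue.
Farrukh's share (₹144,000) is divided into 4 shares of ₹36,000: Freya, Elif, and Cassia each take ₹36,000; Vance's ₹36,000 share passes to Vance's issue.
Vance's share (₹36,000) is divided into 2 shares of ₹18,000: Rangi and Varun each take ₹18,000.
Vikram's share (₹144,000) is divided into 4 shares of ₹36,000: Uzoma, Bertrand, and Bastian each take ₹36,000; Joris's ₹36,000 share passes to Joris's issue.
Joris's share (₹36,000) passes entirely to Osric.

Osric receives ₹36,000.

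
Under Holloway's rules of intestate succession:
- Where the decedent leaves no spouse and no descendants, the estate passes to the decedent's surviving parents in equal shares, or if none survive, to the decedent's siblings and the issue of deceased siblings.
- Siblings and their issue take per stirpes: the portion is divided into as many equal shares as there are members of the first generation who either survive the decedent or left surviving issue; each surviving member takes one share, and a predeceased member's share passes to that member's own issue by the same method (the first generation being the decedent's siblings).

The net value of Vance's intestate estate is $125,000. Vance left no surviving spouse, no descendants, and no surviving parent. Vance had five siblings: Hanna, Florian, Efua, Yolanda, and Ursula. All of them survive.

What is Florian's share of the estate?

Florian receives $25,000.

The entire $125,000 passes to the siblings and their issue.
That amount ($125,000) is divided into 5 shares of $25,000: Hanna, Florian, Efua, Yolanda, and Ursula each take $25,000.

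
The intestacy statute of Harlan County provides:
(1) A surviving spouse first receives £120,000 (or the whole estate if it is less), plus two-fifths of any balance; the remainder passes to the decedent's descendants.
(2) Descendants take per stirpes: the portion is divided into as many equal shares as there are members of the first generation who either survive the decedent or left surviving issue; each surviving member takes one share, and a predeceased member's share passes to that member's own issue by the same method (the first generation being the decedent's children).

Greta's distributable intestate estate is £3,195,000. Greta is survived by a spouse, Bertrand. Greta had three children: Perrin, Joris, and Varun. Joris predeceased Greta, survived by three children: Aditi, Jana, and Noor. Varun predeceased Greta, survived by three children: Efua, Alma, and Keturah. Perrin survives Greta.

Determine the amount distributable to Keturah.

Keturah receives £205,000.

Bertrand first takes £120,000, leaving a balance of £3,075,000. Bertrand then takes two-fifths of the balance (£1,230,000), for a total of £1,350,000. The remaining £1,845,000 passes to the descendants.
The descendants' portion (£1,845,000) is divided into 3 shares of £615,000: Perrin takes £615,000; Joris's £615,000 share passes to Joris's issue; Varun's £615,000 share passes to Varun's issue.
Joris's share (£615,000) is divided into 3 shares of £205,000: Aditi, Jana, and Noor each take £205,000.
Varun's share (£615,000) is divided into 3 shares of £205,000: Efua, Alma, and Keturah each take £205,000.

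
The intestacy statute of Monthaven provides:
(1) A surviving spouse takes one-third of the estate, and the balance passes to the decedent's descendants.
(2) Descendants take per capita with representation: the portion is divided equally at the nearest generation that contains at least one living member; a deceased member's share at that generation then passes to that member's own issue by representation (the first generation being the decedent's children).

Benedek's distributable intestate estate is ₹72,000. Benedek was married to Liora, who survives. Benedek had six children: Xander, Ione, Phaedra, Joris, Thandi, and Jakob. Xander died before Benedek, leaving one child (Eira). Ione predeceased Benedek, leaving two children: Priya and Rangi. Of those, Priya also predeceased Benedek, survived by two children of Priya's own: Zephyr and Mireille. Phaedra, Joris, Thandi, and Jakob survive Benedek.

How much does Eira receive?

Eira receives ₹8,000.

Liora takes one-third of ₹72,000 = ₹24,000. The remaining ₹48,000 passes to the descendants.
The descendants' portion (₹48,000) is divided into 6 shares of ₹8,000: Phaedra, Joris, Thandi, and Jakob each take ₹8,000; Xander's ₹8,000 share passes to Xander's issue; Ione's ₹8,000 share passes to Ione's issue.
Xander's share (₹8,000) passes entirely to Eira.
Ione's share (₹8,000) is divided into 2 shares of ₹4,000: Rangi takes ₹4,000; Priya's ₹4,000 share passes to Priya's issue.
Priya's share (₹4,000) is divided into 2 shares of ₹2,000: Zephyr and Mireille each take ₹2,000.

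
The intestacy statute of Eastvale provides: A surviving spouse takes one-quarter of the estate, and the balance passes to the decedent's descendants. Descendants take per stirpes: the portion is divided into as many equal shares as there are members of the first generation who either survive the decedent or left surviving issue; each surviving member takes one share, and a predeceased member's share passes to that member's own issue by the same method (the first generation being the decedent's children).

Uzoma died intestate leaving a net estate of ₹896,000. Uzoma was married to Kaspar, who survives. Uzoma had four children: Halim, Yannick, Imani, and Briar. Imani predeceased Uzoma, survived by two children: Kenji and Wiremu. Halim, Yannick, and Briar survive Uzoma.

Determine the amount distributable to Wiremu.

Wiremu receives ₹84,000.

Kaspar takes one-quarter of ₹896,000 = ₹224,000. The remaining ₹672,000 passes to the descendants.
The descendants' portion (₹672,000) is divided into 4 shares of ₹168,000: Halim, Yannick, and Briar each take ₹168,000; Imani's ₹168,000 share passes to Imani's issue.
Imani's share (₹168,000) is divided into 2 shares of ₹84,000: Kenji and Wiremu each take ₹84,000.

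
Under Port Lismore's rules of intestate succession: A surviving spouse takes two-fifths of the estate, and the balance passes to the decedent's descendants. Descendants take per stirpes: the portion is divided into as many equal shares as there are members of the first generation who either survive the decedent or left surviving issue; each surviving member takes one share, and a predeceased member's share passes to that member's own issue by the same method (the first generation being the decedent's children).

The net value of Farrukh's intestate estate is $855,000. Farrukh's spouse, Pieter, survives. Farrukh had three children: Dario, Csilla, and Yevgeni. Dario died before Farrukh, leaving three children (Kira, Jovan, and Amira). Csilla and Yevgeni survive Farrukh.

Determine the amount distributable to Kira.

Kira receives $57,000.

Pieter takes two-fifths of $855,000 = $342,000. The remaining $513,000 passes to the descendants.
The descendants' portion ($513,000) is divided into 3 shares of $171,000: Csilla and Yevgeni each take $171,000; Dario's $171,000 share passes to Dario's issue.
Dario's share ($171,000) is divided into 3 shares of $57,000: Kira, Jovan, and Amira each take $57,000.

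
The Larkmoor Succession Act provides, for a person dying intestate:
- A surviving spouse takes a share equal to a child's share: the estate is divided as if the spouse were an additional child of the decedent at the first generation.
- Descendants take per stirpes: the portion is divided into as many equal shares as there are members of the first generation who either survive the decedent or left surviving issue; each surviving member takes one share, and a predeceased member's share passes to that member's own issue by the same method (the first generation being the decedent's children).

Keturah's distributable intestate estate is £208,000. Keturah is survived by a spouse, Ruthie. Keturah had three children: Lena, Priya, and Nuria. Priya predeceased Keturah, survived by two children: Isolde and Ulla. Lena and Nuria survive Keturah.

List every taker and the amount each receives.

The spouse counts as an additional share at the children's level, so there are 4 primary shares of £52,000. Ruthie takes one such share (£52,000).
The children's combined portion (£156,000) is divided into 3 shares of £52,000: Lena and Nuria each take £52,000; Priya's £52,000 share passes to Priya's issue.
Priya's share (£52,000) is divided into 2 shares of £26,000: Isolde and Ulla each take £26,000.

Ruthie: £52,000; Lena: £52,000; Isolde: £26,000; Ulla: £26,000; Nuria: £52,000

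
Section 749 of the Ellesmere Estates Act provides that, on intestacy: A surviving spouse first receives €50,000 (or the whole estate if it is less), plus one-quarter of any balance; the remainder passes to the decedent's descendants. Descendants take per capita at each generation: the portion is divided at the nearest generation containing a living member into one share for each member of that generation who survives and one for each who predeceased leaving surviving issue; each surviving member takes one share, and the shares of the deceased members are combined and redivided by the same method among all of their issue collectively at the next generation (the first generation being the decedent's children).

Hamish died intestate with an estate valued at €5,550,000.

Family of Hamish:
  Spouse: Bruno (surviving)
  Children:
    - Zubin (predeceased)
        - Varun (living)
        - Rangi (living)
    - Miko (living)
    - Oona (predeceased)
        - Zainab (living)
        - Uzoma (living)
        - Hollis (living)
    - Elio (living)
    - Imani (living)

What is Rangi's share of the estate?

Bruno first takes €50,000, leaving a balance of €5,500,000. Bruno then takes one-quarter of the balance (€1,375,000), for a total of €1,425,000. The remaining €4,125,000 passes to the descendants.
The descendants' portion (€4,125,000) is divided at the children's generation into 5 shares of €825,000. Miko, Elio, and Imani each take €825,000. The 2 shares of the deceased (Zubin and Oona) are combined into a pool of €1,650,000.
That pool (€1,650,000) is divided at the grandchildren's generation equally among Varun, Rangi, Zainab, Uzoma, and Hollis: €330,000 each.

Rangi receives €330,000.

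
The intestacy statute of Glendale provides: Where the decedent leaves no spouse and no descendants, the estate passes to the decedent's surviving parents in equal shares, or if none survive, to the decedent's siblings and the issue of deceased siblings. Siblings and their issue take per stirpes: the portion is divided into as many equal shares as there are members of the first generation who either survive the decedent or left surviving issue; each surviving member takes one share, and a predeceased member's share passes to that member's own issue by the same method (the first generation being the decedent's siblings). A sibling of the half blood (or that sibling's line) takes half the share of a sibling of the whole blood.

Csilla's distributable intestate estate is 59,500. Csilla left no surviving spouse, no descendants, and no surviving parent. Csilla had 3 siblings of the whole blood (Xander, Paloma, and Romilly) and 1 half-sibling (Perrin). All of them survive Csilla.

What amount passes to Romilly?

The entire 59,500 passes to the siblings and their issue.
Counting each half-blood sibling's line as half a unit, there are 7/2 units in 59,500, so one unit is 17,000. Whole-blood lines (Xander, Paloma, and Romilly) take 17,000 each; half-blood lines (Perrin) take 8,500 each.

Romilly receives 17,000.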